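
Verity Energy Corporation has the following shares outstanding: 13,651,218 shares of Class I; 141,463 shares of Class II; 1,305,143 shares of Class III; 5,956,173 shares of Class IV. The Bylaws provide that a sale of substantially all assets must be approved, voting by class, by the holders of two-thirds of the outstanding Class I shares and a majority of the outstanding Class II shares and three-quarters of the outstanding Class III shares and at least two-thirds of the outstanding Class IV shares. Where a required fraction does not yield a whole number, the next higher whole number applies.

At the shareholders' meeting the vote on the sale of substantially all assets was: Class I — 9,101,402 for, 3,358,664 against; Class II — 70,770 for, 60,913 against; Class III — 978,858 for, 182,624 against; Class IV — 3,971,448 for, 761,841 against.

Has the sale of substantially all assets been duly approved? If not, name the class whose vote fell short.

Class I: 2/3 of 13651218 = 9100812; 9,100,812 required, 9,101,402 in favor — approved.
Class II: a majority of 141463 is 70732; 70,732 required, 70,770 in favor — approved.
Class III: 3/4 of 1305143 = 978857.25, rounded up to 978858; 978,858 required, 978,858 in favor — approved.
Class IV: 2/3 of 5956173 = 3970782; 3,970,782 required, 3,971,448 in favor — approved.

Approved — every class gave the required vote.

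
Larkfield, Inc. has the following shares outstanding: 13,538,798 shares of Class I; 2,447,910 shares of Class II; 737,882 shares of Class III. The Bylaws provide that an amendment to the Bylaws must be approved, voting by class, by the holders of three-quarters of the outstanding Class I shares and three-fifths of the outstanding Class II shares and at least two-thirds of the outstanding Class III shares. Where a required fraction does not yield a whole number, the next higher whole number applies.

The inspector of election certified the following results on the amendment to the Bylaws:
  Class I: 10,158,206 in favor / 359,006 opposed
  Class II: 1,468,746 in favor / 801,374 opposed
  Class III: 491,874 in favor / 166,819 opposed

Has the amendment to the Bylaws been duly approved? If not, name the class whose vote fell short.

Not approved — the Class III shares did not give the required vote.

Class I: 3/4 of 13538798 = 10154098.50, rounded up to 10154099; 10,154,099 required, 10,158,206 in favor — approved.
Class II: 3/5 of 2447910 = 1468746; 1,468,746 required, 1,468,746 in favor — approved.
Class III: 2/3 of 737882 = 491921.33, rounded up to 491922; 491,922 required, 491,874 in favor — not approved.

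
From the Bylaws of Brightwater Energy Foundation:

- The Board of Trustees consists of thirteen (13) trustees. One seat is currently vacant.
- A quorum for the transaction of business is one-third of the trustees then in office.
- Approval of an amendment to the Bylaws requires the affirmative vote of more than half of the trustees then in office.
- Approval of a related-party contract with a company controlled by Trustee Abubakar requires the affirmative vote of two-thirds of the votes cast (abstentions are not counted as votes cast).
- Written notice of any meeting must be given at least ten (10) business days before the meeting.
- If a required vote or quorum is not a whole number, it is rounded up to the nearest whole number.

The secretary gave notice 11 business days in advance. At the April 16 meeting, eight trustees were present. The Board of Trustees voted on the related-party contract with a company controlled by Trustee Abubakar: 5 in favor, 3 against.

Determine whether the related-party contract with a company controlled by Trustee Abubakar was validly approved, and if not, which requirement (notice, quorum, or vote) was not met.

Invalid — vote requirement not satisfied.

Notice: 11 business days given; 10 required (11 ≥ 10). Satisfied.
Quorum: 8 present; quorum is 4. Satisfied.
Vote: the related-party contract with a company controlled by Trustee Abubakar requires two-thirds of the votes cast (8). 2/3 of 8 = 5.33, rounded up to 6, so 6 affirmative votes are needed; 5 voted in favor. Not satisfied.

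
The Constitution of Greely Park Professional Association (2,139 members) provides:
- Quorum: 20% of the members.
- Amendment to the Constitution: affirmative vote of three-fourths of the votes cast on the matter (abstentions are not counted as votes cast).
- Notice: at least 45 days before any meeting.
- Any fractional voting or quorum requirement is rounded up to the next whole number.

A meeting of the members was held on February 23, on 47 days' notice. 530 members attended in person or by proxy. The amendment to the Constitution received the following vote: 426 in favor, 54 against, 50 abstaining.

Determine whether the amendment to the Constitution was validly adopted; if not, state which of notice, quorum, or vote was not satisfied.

Valid — all requirements satisfied.

Notice: 47 days given; 45 required. Satisfied.
Quorum: 20% of 2,139 = 427.80, rounded up to 428; 530 present. Satisfied.
Vote: requires three-fourths of the votes cast (530 − 50 abstaining = 480); 3/4 of 480 = 360, so 360 needed; 426 in favor. Satisfied.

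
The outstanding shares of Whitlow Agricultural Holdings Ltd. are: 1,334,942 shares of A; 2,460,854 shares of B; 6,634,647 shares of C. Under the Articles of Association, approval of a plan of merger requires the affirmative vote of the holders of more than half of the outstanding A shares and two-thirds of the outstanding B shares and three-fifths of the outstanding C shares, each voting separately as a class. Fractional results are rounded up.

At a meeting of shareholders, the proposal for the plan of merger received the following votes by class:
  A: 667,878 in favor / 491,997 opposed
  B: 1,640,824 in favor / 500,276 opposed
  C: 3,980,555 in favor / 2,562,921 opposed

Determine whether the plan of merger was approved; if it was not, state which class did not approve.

A: a majority of 1334942 is 667472; 667,472 required, 667,878 in favor — approved.
B: 2/3 of 2460854 = 1640569.33, rounded up to 1640570; 1,640,570 required, 1,640,824 in favor — approved.
C: 3/5 of 6634647 = 3980788.20, rounded up to 3980789; 3,980,789 required, 3,980,555 in favor — not approved.

Not approved — the C shares did not give the required vote.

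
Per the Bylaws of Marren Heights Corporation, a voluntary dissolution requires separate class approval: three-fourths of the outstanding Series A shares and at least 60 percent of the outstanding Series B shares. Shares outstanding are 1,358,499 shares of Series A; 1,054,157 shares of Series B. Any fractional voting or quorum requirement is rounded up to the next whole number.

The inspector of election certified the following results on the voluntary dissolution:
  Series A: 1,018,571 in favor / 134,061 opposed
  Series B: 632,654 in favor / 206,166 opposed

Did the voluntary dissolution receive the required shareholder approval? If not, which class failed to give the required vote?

Series A: 3/4 of 1358499 = 1018874.25, rounded up to 1018875; 1,018,875 required, 1,018,571 in favor — not approved.
Series B: 3/5 of 1054157 = 632494.20, rounded up to 632495; 632,495 required, 632,654 in favor — approved.

Not approved — the Series A shares did not give the required vote.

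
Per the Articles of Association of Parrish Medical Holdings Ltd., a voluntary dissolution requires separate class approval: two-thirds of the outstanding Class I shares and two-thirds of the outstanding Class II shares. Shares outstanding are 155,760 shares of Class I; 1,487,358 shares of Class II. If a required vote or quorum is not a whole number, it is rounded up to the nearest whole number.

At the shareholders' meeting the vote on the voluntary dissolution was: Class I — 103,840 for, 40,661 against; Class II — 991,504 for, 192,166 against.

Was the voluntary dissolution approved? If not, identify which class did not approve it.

Class I: 2/3 of 155760 = 103840; 103,840 required, 103,840 in favor — approved.
Class II: 2/3 of 1487358 = 991572; 991,572 required, 991,504 in favor — not approved.

Not approved — the Class II shares did not give the required vote.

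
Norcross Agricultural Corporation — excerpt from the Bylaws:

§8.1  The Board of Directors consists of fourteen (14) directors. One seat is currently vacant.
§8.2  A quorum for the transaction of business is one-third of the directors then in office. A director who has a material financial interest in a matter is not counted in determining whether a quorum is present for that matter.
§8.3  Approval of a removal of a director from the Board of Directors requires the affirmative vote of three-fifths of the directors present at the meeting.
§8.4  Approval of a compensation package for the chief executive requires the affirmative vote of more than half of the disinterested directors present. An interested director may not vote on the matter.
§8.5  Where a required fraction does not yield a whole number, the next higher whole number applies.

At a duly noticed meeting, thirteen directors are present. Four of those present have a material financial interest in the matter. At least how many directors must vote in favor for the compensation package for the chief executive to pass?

5

The compensation package for the chief executive requires a majority of the disinterested directors present (13 − 4 = 9).
A majority of 9 is 5.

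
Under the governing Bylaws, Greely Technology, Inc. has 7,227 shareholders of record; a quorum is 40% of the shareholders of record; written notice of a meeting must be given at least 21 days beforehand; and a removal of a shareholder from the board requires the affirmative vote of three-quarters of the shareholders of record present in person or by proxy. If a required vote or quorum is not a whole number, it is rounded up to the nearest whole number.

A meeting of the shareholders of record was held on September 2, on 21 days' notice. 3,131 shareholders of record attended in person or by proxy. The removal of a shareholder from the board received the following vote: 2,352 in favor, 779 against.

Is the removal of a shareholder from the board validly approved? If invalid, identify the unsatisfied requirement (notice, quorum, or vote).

Valid — all requirements satisfied.

Notice: 21 days given; 21 required. Satisfied.
Quorum: 40% of 7,227 = 2,890.80, rounded up to 2,891; 3,131 present. Satisfied.
Vote: requires three-fourths of those present (3,131); 3/4 of 3131 = 2348.25, rounded up to 2349, so 2,349 needed; 2,352 in favor. Satisfied.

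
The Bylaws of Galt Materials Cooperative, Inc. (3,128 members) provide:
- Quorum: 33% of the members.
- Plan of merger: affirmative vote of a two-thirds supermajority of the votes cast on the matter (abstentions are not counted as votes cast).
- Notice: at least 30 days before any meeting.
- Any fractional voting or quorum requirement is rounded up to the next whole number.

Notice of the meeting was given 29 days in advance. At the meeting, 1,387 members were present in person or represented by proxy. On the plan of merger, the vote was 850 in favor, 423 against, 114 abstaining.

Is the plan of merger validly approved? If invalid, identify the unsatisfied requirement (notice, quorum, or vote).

Notice: 29 days given; 30 required. Not satisfied.
Quorum: 33% of 3,128 = 1,032.24, rounded up to 1,033; 1,387 present. Satisfied.
Vote: requires two-thirds of the votes cast (1,387 − 114 abstaining = 1,273); 2/3 of 1273 = 848.67, rounded up to 849, so 849 needed; 850 in favor. Satisfied.

Invalid — notice requirement not satisfied.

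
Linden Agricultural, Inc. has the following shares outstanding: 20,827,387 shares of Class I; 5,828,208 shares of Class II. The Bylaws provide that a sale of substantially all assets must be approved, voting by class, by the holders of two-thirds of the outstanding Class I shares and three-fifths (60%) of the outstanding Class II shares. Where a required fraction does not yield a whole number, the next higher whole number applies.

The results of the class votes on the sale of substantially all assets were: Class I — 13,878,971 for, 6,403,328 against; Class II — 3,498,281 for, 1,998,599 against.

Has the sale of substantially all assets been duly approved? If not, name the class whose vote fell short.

Class I: 2/3 of 20827387 = 13884924.67, rounded up to 13884925; 13,884,925 required, 13,878,971 in favor — not approved.
Class II: 3/5 of 5828208 = 3496924.80, rounded up to 3496925; 3,496,925 required, 3,498,281 in favor — approved.

Not approved — the Class I shares did not give the required vote.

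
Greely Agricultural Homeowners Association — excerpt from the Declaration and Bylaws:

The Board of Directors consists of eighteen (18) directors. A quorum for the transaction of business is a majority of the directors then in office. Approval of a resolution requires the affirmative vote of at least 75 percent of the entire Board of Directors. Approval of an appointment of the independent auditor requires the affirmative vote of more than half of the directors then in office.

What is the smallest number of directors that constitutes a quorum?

A majority of 18 is 10.

10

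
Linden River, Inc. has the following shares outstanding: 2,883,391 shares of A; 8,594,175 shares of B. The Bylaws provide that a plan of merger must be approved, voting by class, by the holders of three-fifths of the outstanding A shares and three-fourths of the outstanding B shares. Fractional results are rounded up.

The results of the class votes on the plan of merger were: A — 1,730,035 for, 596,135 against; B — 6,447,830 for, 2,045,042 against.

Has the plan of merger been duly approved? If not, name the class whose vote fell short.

A: 3/5 of 2883391 = 1730034.60, rounded up to 1730035; 1,730,035 required, 1,730,035 in favor — approved.
B: 3/4 of 8594175 = 6445631.25, rounded up to 6445632; 6,445,632 required, 6,447,830 in favor — approved.

Approved — every class gave the required vote.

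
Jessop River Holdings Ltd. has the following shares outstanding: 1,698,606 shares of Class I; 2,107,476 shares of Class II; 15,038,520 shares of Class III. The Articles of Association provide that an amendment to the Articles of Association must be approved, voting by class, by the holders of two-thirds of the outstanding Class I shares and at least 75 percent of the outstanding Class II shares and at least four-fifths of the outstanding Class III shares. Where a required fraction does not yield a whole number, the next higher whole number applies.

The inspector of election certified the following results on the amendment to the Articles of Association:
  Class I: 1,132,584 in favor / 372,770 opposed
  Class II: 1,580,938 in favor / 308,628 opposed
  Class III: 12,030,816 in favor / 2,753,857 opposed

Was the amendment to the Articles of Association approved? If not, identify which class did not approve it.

Class I: 2/3 of 1698606 = 1132404; 1,132,404 required, 1,132,584 in favor — approved.
Class II: 3/4 of 2107476 = 1580607; 1,580,607 required, 1,580,938 in favor — approved.
Class III: 4/5 of 15038520 = 12030816; 12,030,816 required, 12,030,816 in favor — approved.

Approved — every class gave the required vote.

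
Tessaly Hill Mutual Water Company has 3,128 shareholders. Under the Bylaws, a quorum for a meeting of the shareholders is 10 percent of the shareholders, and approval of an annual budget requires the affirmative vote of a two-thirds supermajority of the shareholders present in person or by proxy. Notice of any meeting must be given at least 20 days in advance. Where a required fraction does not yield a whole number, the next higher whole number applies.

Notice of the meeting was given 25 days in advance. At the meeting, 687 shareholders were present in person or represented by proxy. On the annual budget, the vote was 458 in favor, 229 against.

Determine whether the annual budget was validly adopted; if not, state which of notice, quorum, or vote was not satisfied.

Notice: 25 days given; 20 required. Satisfied.
Quorum: 10% of 3,128 = 312.80, rounded up to 313; 687 present. Satisfied.
Vote: requires two-thirds of those present (687); 2/3 of 687 = 458, so 458 needed; 458 in favor. Satisfied.

Valid — all requirements satisfied.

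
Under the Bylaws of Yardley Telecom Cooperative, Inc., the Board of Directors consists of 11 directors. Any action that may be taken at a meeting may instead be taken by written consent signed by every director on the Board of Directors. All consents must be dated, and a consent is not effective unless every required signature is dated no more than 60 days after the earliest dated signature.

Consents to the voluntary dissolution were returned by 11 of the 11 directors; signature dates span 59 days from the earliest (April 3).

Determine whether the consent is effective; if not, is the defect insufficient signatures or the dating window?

Effective — both the signature and dating-window requirements are satisfied.

Signatures required: the unanimous vote of 11 — unanimous means all 11, so 11 needed; 11 signed. Sufficient.
Dating window: the latest signature is 59 days after the earliest; the limit is 60 days. Within the window.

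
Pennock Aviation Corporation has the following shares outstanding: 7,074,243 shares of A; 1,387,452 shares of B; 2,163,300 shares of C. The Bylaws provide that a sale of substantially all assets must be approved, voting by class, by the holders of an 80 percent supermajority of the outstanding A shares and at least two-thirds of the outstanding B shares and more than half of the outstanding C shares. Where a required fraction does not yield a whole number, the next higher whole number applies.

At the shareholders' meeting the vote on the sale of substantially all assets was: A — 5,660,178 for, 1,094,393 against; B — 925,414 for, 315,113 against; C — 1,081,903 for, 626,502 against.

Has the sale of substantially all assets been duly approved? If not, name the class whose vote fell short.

A: 4/5 of 7074243 = 5659394.40, rounded up to 5659395; 5,659,395 required, 5,660,178 in favor — approved.
B: 2/3 of 1387452 = 924968; 924,968 required, 925,414 in favor — approved.
C: a majority of 2163300 is 1081651; 1,081,651 required, 1,081,903 in favor — approved.

Approved — every class gave the required vote.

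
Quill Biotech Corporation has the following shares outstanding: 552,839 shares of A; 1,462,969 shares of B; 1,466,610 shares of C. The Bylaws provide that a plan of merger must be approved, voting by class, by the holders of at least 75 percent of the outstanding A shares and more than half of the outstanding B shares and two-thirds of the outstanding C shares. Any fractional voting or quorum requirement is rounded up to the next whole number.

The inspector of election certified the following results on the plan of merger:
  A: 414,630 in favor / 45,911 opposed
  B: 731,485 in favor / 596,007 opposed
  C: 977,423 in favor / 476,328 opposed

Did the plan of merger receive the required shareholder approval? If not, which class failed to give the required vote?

Not approved — the C shares did not give the required vote.

A: 3/4 of 552839 = 414629.25, rounded up to 414630; 414,630 required, 414,630 in favor — approved.
B: a majority of 1462969 is 731485; 731,485 required, 731,485 in favor — approved.
C: 2/3 of 1466610 = 977740; 977,740 required, 977,423 in favor — not approved.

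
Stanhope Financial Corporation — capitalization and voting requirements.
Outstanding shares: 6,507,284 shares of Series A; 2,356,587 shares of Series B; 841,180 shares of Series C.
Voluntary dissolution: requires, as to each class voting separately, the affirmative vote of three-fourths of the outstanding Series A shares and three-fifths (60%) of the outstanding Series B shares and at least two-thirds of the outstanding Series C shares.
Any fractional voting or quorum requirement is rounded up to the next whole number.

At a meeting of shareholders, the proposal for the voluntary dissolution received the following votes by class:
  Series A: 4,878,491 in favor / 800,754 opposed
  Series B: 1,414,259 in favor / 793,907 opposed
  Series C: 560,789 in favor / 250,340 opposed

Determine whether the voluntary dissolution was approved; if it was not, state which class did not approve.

Series A: 3/4 of 6507284 = 4880463; 4,880,463 required, 4,878,491 in favor — not approved.
Series B: 3/5 of 2356587 = 1413952.20, rounded up to 1413953; 1,413,953 required, 1,414,259 in favor — approved.
Series C: 2/3 of 841180 = 560786.67, rounded up to 560787; 560,787 required, 560,789 in favor — approved.

Not approved — the Series A shares did not give the required vote.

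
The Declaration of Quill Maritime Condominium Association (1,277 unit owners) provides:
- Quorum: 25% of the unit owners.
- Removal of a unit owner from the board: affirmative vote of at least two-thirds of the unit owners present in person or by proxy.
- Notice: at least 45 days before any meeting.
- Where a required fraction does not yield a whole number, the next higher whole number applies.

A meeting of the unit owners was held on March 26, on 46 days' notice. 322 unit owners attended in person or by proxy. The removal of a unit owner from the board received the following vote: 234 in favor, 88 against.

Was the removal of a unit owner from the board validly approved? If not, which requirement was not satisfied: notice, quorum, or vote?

Notice: 46 days given; 45 required. Satisfied.
Quorum: 25% of 1,277 = 319.25, rounded up to 320; 322 present. Satisfied.
Vote: requires two-thirds of those present (322); 2/3 of 322 = 214.67, rounded up to 215, so 215 needed; 234 in favor. Satisfied.

Valid — all requirements satisfied.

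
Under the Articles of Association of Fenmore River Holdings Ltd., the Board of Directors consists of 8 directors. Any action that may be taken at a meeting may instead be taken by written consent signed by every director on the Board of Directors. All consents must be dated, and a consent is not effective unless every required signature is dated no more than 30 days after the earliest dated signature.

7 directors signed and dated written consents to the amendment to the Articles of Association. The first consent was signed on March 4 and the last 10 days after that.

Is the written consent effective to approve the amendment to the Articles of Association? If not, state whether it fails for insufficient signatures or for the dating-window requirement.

Not effective — insufficient signatures.

Signatures required: every one of 8 — unanimous means all 8, so 8 needed; 7 signed. Insufficient.
Dating window: the latest signature is 10 days after the earliest; the limit is 30 days. Within the window.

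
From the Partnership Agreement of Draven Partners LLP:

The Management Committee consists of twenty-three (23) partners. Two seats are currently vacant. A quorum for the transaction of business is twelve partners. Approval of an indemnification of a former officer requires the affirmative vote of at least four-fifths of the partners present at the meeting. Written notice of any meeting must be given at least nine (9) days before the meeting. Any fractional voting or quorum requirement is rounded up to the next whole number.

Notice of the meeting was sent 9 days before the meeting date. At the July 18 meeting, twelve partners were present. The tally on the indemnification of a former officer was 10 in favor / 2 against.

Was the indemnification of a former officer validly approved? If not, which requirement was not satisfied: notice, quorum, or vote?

Notice: 9 days given; 9 required (9 ≥ 9). Satisfied.
Quorum: 12 present; quorum is 12. Satisfied.
Vote: the indemnification of a former officer requires four-fifths of the partners present (12). 4/5 of 12 = 9.60, rounded up to 10, so 10 affirmative votes are needed; 10 voted in favor. Satisfied.

Valid — all requirements satisfied.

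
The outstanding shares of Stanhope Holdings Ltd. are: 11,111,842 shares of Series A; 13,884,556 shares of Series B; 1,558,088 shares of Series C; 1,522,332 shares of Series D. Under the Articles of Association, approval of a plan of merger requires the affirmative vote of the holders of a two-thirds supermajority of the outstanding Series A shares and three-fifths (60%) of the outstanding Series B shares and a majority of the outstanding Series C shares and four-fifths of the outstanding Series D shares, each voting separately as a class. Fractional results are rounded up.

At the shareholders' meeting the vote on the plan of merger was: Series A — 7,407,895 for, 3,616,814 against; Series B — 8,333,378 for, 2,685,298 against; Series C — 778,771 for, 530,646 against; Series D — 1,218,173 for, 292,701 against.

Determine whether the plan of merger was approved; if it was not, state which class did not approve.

Series A: 2/3 of 11111842 = 7407894.67, rounded up to 7407895; 7,407,895 required, 7,407,895 in favor — approved.
Series B: 3/5 of 13884556 = 8330733.60, rounded up to 8330734; 8,330,734 required, 8,333,378 in favor — approved.
Series C: a majority of 1558088 is 779045; 779,045 required, 778,771 in favor — not approved.
Series D: 4/5 of 1522332 = 1217865.60, rounded up to 1217866; 1,217,866 required, 1,218,173 in favor — approved.

Not approved — the Series C shares did not give the required vote.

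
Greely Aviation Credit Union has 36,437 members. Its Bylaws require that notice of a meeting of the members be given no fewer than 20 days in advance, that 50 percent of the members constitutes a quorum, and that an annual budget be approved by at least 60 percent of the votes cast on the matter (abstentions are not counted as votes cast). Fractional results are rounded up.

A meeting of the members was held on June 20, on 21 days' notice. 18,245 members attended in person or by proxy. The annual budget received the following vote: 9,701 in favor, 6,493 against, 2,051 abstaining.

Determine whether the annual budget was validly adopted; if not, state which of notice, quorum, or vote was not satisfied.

Invalid — vote requirement not satisfied.

Notice: 21 days given; 20 required. Satisfied.
Quorum: 50% of 36,437 = 18,218.50, rounded up to 18,219; 18,245 present. Satisfied.
Vote: requires three-fifths of the votes cast (18,245 − 2,051 abstaining = 16,194); 3/5 of 16194 = 9716.40, rounded up to 9717, so 9,717 needed; 9,701 in favor. Not satisfied.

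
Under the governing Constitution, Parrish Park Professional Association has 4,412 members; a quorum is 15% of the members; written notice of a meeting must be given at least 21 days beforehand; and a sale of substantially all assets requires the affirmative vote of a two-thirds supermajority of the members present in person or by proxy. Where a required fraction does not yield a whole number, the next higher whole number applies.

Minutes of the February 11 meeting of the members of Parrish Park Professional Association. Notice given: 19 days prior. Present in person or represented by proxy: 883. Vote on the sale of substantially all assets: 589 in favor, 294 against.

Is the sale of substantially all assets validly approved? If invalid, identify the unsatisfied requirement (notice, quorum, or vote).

Invalid — notice requirement not satisfied.

Notice: 19 days given; 21 required. Not satisfied.
Quorum: 15% of 4,412 = 661.80, rounded up to 662; 883 present. Satisfied.
Vote: requires two-thirds of those present (883); 2/3 of 883 = 588.67, rounded up to 589, so 589 needed; 589 in favor. Satisfied.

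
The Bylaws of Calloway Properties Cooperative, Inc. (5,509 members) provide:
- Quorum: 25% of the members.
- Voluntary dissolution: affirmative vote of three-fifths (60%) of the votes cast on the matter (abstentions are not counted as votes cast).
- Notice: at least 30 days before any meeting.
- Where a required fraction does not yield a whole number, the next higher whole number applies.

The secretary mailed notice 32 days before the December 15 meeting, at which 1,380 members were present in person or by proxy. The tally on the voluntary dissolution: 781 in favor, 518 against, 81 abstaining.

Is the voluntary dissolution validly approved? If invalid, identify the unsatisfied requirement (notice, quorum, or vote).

Valid — all requirements satisfied.

Notice: 32 days given; 30 required. Satisfied.
Quorum: 25% of 5,509 = 1,377.25, rounded up to 1,378; 1,380 present. Satisfied.
Vote: requires three-fifths of the votes cast (1,380 − 81 abstaining = 1,299); 3/5 of 1299 = 779.40, rounded up to 780, so 780 needed; 781 in favor. Satisfied.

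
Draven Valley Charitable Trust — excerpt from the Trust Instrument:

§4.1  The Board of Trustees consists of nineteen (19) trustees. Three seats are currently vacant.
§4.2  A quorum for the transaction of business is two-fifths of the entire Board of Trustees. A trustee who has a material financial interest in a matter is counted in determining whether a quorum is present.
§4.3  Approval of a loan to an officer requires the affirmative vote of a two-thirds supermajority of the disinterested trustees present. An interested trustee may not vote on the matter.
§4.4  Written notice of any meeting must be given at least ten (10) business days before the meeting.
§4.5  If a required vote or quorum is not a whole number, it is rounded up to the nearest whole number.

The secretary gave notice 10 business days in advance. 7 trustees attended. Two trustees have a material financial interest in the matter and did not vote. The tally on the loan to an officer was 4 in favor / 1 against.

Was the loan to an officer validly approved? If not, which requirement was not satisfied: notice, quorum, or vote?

Invalid — quorum requirement not satisfied.

Notice: 10 business days given; 10 required (10 ≥ 10). Satisfied.
Quorum: 7 present (interested trustees count toward quorum); quorum is 8. Not satisfied.
Vote: the loan to an officer requires two-thirds of the disinterested trustees present (7 − 2 = 5). 2/3 of 5 = 3.33, rounded up to 4, so 4 affirmative votes are needed; 4 voted in favor. Satisfied. (Moot — without a quorum no business can be validly transacted.)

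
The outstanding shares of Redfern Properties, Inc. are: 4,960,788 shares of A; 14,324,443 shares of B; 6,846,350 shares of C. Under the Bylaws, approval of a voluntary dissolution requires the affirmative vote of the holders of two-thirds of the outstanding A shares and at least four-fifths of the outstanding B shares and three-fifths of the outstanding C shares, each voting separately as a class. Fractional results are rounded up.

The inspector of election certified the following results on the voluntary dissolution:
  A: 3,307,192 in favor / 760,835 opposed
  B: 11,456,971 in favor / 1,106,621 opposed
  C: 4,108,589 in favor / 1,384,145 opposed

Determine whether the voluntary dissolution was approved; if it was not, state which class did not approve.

A: 2/3 of 4960788 = 3307192; 3,307,192 required, 3,307,192 in favor — approved.
B: 4/5 of 14324443 = 11459554.40, rounded up to 11459555; 11,459,555 required, 11,456,971 in favor — not approved.
C: 3/5 of 6846350 = 4107810; 4,107,810 required, 4,108,589 in favor — approved.

Not approved — the B shares did not give the required vote.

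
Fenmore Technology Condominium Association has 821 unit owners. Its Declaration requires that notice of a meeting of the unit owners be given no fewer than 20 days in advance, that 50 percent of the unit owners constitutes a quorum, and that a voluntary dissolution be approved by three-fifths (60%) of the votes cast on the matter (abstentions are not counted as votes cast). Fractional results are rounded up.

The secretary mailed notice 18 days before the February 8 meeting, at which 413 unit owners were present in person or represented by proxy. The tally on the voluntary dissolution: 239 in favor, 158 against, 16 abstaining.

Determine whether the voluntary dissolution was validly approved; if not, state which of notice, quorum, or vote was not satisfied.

Notice: 18 days given; 20 required. Not satisfied.
Quorum: 50% of 821 = 410.50, rounded up to 411; 413 present. Satisfied.
Vote: requires three-fifths of the votes cast (413 − 16 abstaining = 397); 3/5 of 397 = 238.20, rounded up to 239, so 239 needed; 239 in favor. Satisfied.

Invalid — notice requirement not satisfied.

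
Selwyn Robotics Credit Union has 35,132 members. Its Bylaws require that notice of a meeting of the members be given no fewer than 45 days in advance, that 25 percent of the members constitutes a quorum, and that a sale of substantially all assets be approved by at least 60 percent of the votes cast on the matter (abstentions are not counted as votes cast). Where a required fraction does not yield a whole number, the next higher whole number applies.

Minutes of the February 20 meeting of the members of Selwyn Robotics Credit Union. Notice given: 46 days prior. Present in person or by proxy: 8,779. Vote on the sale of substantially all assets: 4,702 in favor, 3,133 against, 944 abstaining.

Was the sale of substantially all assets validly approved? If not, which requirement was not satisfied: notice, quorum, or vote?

Invalid — quorum requirement not satisfied.

Notice: 46 days given; 45 required. Satisfied.
Quorum: 25% of 35,132 = 8,783; 8,779 present. Not satisfied.
Vote: requires three-fifths of the votes cast (8,779 − 944 abstaining = 7,835); 3/5 of 7835 = 4701, so 4,701 needed; 4,702 in favor. Satisfied.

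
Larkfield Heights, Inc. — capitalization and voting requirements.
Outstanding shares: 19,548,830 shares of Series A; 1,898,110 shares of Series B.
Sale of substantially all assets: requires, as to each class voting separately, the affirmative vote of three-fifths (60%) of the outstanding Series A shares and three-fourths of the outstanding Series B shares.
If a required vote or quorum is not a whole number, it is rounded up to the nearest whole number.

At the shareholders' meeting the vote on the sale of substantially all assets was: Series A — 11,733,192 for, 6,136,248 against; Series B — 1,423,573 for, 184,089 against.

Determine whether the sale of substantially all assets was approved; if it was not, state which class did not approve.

Series A: 3/5 of 19548830 = 11729298; 11,729,298 required, 11,733,192 in favor — approved.
Series B: 3/4 of 1898110 = 1423582.50, rounded up to 1423583; 1,423,583 required, 1,423,573 in favor — not approved.

Not approved — the Series B shares did not give the required vote.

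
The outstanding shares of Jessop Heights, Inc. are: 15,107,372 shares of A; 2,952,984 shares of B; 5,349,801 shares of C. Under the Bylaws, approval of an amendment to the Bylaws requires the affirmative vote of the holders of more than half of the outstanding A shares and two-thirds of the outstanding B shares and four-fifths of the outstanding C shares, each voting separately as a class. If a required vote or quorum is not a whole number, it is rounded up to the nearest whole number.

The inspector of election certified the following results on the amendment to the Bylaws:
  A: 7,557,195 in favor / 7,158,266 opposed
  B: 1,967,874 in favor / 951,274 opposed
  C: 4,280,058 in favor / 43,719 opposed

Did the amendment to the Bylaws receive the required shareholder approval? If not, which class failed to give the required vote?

A: a majority of 15107372 is 7553687; 7,553,687 required, 7,557,195 in favor — approved.
B: 2/3 of 2952984 = 1968656; 1,968,656 required, 1,967,874 in favor — not approved.
C: 4/5 of 5349801 = 4279840.80, rounded up to 4279841; 4,279,841 required, 4,280,058 in favor — approved.

Not approved — the B shares did not give the required vote.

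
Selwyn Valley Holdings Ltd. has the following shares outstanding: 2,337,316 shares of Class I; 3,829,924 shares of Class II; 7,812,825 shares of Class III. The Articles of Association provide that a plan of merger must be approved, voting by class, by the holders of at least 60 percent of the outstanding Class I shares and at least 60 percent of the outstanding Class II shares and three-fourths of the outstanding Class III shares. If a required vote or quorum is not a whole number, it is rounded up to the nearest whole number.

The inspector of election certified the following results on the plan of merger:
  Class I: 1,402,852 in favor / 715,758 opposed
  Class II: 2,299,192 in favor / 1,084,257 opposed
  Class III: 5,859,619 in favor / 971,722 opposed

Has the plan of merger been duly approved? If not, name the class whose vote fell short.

Approved — every class gave the required vote.

Class I: 3/5 of 2337316 = 1402389.60, rounded up to 1402390; 1,402,390 required, 1,402,852 in favor — approved.
Class II: 3/5 of 3829924 = 2297954.40, rounded up to 2297955; 2,297,955 required, 2,299,192 in favor — approved.
Class III: 3/4 of 7812825 = 5859618.75, rounded up to 5859619; 5,859,619 required, 5,859,619 in favor — approved.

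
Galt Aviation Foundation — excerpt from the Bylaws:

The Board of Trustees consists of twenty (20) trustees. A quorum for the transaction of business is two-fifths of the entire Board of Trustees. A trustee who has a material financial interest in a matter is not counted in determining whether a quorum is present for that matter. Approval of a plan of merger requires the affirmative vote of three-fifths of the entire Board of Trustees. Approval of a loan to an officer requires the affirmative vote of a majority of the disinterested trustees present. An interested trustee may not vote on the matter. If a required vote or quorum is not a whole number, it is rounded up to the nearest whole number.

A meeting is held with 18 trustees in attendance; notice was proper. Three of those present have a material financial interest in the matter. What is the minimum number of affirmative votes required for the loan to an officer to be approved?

8

The loan to an officer requires a majority of the disinterested trustees present (18 − 3 = 15).
A majority of 15 is 8.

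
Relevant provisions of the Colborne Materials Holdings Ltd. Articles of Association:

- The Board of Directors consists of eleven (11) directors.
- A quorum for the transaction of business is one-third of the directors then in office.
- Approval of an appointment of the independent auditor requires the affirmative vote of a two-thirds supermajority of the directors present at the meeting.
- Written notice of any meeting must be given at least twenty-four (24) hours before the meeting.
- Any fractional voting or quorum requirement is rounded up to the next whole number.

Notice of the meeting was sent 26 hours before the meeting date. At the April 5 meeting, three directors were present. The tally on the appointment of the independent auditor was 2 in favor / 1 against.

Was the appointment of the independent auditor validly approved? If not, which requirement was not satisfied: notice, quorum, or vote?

Notice: 26 hours given; 24 required (26 ≥ 24). Satisfied.
Quorum: 3 present; quorum is 4. Not satisfied.
Vote: the appointment of the independent auditor requires two-thirds of the directors present (3). 2/3 of 3 = 2, so 2 affirmative votes are needed; 2 voted in favor. Satisfied. (Moot — without a quorum no business can be validly transacted.)

Invalid — quorum requirement not satisfied.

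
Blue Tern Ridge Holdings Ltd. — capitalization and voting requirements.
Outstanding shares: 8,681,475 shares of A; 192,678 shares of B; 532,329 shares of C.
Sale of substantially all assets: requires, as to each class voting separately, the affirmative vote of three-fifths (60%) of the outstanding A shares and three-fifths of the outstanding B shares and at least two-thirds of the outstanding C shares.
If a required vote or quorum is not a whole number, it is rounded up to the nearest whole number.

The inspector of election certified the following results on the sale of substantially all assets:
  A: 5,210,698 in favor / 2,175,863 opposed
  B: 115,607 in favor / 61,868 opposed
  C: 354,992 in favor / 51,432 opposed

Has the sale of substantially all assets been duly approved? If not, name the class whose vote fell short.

A: 3/5 of 8681475 = 5208885; 5,208,885 required, 5,210,698 in favor — approved.
B: 3/5 of 192678 = 115606.80, rounded up to 115607; 115,607 required, 115,607 in favor — approved.
C: 2/3 of 532329 = 354886; 354,886 required, 354,992 in favor — approved.

Approved — every class gave the required vote.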